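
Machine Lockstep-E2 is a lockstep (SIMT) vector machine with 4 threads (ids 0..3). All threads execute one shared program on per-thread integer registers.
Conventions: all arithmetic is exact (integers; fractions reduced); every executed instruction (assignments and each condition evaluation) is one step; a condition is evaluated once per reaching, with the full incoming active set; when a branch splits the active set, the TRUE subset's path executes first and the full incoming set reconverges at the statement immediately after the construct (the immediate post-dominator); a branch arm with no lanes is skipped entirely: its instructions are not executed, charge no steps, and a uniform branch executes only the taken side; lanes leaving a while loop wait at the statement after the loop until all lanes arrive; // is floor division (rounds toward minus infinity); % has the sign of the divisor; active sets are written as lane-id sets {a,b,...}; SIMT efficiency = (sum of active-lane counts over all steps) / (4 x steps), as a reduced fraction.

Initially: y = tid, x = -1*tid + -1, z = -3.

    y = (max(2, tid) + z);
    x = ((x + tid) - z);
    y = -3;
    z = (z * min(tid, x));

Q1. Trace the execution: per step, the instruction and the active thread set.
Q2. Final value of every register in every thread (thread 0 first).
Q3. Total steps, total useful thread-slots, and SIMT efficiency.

step 0: y <- (max(2, tid) + z)       {0,1,2,3}
step 1: x <- ((x + tid) - z)         {0,1,2,3}
step 2: y <- -3                      {0,1,2,3}
step 3: z <- (z * min(tid, x))       {0,1,2,3}

Answer: 4 steps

y: -3,-3,-3,-3
x: 2,2,2,2
z: 0,-3,-6,-6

steps = 4; useful = 16; efficiency = 16/16 = 1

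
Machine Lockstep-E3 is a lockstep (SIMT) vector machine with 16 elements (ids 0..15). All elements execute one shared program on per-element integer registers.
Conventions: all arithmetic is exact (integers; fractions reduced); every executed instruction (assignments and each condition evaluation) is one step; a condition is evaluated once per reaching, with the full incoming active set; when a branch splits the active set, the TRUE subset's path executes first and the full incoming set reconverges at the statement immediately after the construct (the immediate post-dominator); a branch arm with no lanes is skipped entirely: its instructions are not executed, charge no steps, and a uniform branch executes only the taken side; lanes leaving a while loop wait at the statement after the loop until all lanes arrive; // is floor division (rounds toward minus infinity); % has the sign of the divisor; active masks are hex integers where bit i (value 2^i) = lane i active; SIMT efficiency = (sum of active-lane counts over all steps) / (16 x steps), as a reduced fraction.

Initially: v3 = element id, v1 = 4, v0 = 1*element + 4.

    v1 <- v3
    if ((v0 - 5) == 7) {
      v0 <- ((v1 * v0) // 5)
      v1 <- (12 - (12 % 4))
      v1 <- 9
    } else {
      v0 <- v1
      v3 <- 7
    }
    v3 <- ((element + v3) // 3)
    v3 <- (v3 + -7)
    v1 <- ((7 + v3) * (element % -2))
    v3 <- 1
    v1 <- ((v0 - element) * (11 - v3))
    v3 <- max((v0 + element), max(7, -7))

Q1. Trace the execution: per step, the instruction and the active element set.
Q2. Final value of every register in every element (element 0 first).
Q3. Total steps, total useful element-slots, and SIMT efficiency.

step 0: v1 <- v3                     0xffff
step 1: eval ((v0 - 5) == 7)         0xffff
step 2: v0 <- ((v1 * v0) // 5)       0x0100
step 3: v1 <- (12 - (12 % 4))        0x0100
step 4: v1 <- 9                      0x0100
step 5: v0 <- v1                     0xfeff
step 6: v3 <- 7                      0xfeff
step 7: v3 <- ((element + v3) // 3)  0xffff
step 8: v3 <- (v3 + -7)              0xffff
step 9: v1 <- ((7 + v3) * (element % -2)) 0xffff
step 10: v3 <- 1                      0xffff
step 11: v1 <- ((v0 - element) * (11 - v3)) 0xffff
step 12: v3 <- max((v0 + element), max(7, -7)) 0xffff

Answer: 13 steps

v3: 7,7,7,7,8,10,12,14,27,18,20,22,24,26,28,30
v1: 0,0,0,0,0,0,0,0,110,0,0,0,0,0,0,0
v0: 0,1,2,3,4,5,6,7,19,9,10,11,12,13,14,15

steps = 13; useful = 161; efficiency = 161/208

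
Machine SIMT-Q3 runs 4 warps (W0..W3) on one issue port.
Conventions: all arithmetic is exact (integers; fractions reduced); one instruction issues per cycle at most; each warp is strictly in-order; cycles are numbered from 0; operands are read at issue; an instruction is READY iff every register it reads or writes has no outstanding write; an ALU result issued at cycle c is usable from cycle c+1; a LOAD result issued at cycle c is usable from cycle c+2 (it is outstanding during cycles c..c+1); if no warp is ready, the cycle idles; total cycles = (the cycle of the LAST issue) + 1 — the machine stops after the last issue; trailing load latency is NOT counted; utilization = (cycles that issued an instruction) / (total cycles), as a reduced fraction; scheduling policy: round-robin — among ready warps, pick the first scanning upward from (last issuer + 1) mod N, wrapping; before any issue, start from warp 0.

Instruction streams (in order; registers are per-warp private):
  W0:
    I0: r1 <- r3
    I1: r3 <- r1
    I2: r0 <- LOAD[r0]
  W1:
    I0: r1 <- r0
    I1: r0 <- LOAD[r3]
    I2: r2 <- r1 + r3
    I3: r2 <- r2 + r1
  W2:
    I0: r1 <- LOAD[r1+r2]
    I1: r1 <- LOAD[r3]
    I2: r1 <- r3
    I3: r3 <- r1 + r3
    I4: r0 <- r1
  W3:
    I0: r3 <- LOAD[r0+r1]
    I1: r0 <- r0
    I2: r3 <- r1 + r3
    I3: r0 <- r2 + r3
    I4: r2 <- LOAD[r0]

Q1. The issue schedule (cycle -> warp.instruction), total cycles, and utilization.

cycle 0: W0.I0
cycle 1: W1.I0
cycle 2: W2.I0
cycle 3: W3.I0
cycle 4: W0.I1
cycle 5: W1.I1
cycle 6: W2.I1
cycle 7: W3.I1
cycle 8: W0.I2
cycle 9: W1.I2
cycle 10: W2.I2
cycle 11: W3.I2
cycle 12: W1.I3
cycle 13: W2.I3
cycle 14: W3.I3
cycle 15: W2.I4
cycle 16: W3.I4

Answer: 17 cycles, utilization 1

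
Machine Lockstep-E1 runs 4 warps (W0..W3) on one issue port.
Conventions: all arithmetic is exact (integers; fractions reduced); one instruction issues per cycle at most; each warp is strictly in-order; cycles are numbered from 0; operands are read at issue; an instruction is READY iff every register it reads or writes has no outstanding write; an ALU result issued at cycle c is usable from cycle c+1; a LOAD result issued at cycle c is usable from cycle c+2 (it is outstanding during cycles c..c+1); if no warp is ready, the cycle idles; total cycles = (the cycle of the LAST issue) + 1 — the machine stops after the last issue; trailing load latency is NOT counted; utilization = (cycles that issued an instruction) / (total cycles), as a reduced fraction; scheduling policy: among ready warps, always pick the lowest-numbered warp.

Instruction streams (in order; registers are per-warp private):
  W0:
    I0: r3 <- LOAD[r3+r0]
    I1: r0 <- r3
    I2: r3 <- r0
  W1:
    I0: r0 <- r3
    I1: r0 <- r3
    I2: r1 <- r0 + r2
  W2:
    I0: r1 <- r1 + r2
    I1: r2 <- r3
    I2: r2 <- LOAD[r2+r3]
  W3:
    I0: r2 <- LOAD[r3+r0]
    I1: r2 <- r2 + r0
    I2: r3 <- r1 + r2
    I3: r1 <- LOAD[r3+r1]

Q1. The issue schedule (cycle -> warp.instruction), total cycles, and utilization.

cycle 0: W0.I0
cycle 1: W1.I0
cycle 2: W0.I1
cycle 3: W0.I2
cycle 4: W1.I1
cycle 5: W1.I2
cycle 6: W2.I0
cycle 7: W2.I1
cycle 8: W2.I2
cycle 9: W3.I0
cycle 10: idle
cycle 11: W3.I1
cycle 12: W3.I2
cycle 13: W3.I3

Answer: 14 cycles, utilization 13/14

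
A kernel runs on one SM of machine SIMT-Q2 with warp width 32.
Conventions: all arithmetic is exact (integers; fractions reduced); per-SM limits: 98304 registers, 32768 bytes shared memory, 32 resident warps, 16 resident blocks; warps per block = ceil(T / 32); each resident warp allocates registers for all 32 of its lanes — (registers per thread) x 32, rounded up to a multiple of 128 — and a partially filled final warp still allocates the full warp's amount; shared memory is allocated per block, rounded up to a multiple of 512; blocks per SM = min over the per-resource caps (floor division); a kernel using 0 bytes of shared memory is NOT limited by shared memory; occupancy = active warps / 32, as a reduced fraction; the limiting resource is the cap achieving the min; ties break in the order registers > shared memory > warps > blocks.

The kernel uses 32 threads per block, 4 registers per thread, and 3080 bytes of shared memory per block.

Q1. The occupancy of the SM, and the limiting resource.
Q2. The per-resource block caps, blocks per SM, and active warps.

Answer: occupancy 9/32, limited by shared memory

registers: 768 blocks
shared memory: 9 blocks
warps: 32 blocks
blocks: 16 blocks

Answer: 9 blocks, 9 active warps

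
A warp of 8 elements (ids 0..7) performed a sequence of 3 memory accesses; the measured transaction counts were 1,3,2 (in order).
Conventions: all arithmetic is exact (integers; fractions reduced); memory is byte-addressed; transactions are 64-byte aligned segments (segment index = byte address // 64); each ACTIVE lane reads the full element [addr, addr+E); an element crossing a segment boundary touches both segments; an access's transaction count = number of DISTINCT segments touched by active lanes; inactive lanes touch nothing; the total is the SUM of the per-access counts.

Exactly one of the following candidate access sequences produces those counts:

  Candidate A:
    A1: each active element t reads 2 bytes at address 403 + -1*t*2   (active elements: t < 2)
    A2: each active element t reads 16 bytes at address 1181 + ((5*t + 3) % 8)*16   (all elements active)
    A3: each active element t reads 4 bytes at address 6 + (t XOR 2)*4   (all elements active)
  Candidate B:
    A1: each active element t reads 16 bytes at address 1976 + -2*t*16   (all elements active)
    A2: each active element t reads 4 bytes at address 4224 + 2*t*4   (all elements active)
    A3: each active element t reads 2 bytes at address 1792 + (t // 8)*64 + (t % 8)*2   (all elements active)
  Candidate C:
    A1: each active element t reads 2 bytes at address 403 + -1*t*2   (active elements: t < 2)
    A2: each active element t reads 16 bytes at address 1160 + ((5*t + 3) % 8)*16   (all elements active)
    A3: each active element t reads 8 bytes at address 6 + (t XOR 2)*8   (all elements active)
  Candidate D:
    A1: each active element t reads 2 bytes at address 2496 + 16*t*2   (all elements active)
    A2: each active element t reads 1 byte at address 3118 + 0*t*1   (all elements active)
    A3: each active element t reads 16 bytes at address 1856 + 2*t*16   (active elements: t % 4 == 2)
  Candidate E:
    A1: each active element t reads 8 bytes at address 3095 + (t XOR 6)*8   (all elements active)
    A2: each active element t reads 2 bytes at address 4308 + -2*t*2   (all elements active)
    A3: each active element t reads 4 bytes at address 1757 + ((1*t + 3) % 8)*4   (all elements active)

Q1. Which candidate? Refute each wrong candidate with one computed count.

A: A3 gives 1 transaction, not 2
B: A1 gives 5 transactions, not 1
D: A1 gives 4 transactions, not 1
E: A1 gives 2 transactions, not 1
C: all counts match (1,3,2)

Answer: C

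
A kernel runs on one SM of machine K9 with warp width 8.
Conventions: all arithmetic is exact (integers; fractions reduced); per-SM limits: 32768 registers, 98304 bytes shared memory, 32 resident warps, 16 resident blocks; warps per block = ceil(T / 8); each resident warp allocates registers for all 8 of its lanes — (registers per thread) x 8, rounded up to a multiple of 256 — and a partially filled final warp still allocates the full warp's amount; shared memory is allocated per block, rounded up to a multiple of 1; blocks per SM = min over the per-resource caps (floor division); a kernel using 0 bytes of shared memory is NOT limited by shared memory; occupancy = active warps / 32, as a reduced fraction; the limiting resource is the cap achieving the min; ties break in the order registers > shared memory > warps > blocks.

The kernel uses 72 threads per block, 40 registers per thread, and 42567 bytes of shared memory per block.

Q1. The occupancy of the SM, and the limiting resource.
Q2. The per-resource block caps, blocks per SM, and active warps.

Answer: occupancy 9/16, limited by shared memory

registers: 7 blocks
shared memory: 2 blocks
warps: 3 blocks
blocks: 16 blocks

Answer: 2 blocks, 18 active warps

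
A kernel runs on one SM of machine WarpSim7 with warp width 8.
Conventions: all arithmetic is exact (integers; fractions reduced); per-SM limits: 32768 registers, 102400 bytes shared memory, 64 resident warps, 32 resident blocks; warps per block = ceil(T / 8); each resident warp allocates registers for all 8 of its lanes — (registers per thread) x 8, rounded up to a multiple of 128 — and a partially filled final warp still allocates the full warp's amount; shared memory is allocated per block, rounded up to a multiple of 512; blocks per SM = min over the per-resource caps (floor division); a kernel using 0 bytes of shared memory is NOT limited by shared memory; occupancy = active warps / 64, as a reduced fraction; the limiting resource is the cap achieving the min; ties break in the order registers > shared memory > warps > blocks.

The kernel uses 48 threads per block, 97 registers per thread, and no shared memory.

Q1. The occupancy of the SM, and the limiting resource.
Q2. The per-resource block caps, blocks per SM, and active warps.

Answer: occupancy 9/16, limited by registers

registers: 6 blocks
shared memory: no limit (kernel uses none)
warps: 10 blocks
blocks: 32 blocks

Answer: 6 blocks, 36 active warps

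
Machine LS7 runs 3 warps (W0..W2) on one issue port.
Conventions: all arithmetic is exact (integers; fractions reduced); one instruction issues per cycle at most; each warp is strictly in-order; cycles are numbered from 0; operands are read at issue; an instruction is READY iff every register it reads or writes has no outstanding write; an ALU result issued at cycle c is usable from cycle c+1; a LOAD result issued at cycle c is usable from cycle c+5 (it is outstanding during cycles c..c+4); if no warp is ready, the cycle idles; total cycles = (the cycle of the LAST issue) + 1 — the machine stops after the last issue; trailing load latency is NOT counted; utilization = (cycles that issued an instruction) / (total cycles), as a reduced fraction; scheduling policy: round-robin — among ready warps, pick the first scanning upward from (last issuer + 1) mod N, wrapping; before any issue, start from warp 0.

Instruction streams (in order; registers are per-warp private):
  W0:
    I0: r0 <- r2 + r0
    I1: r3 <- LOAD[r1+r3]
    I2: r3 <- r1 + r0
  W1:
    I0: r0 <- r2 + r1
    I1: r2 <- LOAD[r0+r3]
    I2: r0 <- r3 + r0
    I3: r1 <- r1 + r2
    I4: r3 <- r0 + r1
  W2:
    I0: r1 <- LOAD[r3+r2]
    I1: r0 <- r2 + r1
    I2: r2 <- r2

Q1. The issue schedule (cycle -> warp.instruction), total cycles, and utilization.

cycle 0: W0.I0
cycle 1: W1.I0
cycle 2: W2.I0
cycle 3: W0.I1
cycle 4: W1.I1
cycle 5: W1.I2
cycle 6: idle
cycle 7: W2.I1
cycle 8: W0.I2
cycle 9: W1.I3
cycle 10: W2.I2
cycle 11: W1.I4

Answer: 12 cycles, utilization 11/12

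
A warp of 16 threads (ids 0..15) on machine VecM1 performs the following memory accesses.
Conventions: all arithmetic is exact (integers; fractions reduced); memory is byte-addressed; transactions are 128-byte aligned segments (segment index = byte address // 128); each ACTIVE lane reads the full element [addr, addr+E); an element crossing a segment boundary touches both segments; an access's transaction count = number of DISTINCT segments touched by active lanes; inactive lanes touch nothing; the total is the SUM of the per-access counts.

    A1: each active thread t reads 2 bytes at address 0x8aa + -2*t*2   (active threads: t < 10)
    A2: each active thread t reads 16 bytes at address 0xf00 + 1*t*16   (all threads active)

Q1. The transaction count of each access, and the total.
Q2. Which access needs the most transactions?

A1: 1 transaction
A2: 2 transactions

Answer: 1,2; total 3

Answer: A2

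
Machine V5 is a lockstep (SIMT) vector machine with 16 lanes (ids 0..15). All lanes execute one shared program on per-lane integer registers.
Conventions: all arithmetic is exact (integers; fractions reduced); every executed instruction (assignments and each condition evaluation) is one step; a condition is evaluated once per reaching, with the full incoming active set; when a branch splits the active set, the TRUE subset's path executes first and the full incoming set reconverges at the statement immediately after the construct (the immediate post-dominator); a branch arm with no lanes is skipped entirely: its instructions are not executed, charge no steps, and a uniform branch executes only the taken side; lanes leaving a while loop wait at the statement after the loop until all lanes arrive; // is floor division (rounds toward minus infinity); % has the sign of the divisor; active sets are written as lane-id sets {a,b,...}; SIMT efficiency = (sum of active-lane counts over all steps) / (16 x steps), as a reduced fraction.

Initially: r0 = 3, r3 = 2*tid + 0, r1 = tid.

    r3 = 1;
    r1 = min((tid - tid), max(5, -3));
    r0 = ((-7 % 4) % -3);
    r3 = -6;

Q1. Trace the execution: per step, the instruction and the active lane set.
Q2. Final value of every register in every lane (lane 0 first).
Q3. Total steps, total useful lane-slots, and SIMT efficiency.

step 0: r3 <- 1                      {0,1,2,3,4,5,6,7,8,9,10,11,12,13,14,15}
step 1: r1 <- min((tid - tid), max(5, -3)) {0,1,2,3,4,5,6,7,8,9,10,11,12,13,14,15}
step 2: r0 <- ((-7 % 4) % -3)        {0,1,2,3,4,5,6,7,8,9,10,11,12,13,14,15}
step 3: r3 <- -6                     {0,1,2,3,4,5,6,7,8,9,10,11,12,13,14,15}

Answer: 4 steps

r0: -2,-2,-2,-2,-2,-2,-2,-2,-2,-2,-2,-2,-2,-2,-2,-2
r3: -6,-6,-6,-6,-6,-6,-6,-6,-6,-6,-6,-6,-6,-6,-6,-6
r1: 0,0,0,0,0,0,0,0,0,0,0,0,0,0,0,0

steps = 4; useful = 64; efficiency = 64/64 = 1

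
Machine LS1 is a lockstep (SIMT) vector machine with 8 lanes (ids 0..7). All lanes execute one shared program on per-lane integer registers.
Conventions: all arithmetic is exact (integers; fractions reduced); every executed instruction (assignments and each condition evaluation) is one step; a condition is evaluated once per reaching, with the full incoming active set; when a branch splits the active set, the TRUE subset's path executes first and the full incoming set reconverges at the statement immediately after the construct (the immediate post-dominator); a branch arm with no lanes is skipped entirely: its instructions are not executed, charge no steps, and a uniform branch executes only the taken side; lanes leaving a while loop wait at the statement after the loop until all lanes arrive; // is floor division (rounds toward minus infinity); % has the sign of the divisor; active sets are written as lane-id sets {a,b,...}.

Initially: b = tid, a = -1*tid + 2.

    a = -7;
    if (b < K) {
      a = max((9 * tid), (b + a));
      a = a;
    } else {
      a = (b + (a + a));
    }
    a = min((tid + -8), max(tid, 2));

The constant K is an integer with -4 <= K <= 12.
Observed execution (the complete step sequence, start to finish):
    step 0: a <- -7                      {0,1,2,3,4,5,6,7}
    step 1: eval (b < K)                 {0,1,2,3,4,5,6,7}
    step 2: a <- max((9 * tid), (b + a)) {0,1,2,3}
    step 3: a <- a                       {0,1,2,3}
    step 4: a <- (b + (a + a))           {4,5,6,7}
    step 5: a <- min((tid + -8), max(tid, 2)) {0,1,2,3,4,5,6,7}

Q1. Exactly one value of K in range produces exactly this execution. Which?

Answer: K = 4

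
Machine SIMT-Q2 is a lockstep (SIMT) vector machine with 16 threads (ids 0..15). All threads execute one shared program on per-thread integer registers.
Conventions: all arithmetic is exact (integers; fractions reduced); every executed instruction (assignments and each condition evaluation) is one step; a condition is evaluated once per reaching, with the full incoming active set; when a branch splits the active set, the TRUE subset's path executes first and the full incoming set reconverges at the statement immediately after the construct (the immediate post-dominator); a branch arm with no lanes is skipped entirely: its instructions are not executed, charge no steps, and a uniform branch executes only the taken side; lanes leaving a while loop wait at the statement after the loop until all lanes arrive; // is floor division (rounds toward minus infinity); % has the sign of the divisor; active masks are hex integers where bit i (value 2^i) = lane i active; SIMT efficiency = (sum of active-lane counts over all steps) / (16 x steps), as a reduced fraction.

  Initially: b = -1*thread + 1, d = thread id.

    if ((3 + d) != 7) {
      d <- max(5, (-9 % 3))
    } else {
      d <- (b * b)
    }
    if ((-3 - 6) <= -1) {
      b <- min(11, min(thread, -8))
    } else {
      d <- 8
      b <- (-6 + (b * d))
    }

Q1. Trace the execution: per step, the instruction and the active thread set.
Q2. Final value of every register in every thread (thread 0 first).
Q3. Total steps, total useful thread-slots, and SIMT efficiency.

step 0: eval ((3 + d) != 7)          0xffff
step 1: d <- max(5, (-9 % 3))        0xffef
step 2: d <- (b * b)                 0x0010
step 3: eval ((-3 - 6) <= -1)        0xffff
step 4: b <- min(11, min(thread, -8)) 0xffff

Answer: 5 steps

b: -8,-8,-8,-8,-8,-8,-8,-8,-8,-8,-8,-8,-8,-8,-8,-8
d: 5,5,5,5,9,5,5,5,5,5,5,5,5,5,5,5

steps = 5; useful = 64; efficiency = 64/80 = 4/5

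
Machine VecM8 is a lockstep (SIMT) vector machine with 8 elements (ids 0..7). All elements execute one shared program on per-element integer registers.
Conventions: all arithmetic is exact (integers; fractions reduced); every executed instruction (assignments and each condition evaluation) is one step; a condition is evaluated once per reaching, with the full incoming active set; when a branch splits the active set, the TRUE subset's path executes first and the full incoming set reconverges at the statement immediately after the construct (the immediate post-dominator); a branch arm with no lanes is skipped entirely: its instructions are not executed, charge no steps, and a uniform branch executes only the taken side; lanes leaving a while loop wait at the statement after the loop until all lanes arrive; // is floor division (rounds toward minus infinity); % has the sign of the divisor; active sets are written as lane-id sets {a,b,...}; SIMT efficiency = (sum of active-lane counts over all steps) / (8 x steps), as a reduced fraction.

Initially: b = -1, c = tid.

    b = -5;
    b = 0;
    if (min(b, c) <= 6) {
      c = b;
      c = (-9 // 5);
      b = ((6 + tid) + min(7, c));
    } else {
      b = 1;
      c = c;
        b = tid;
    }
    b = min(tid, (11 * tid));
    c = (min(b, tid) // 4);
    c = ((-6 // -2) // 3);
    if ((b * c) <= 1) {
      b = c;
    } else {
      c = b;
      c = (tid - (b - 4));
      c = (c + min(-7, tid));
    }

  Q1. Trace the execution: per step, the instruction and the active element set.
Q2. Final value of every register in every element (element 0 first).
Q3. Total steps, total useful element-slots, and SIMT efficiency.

step 0: b <- -5                      {0,1,2,3,4,5,6,7}
step 1: b <- 0                       {0,1,2,3,4,5,6,7}
step 2: eval (min(b, c) <= 6)        {0,1,2,3,4,5,6,7}
step 3: c <- b                       {0,1,2,3,4,5,6,7}
step 4: c <- (-9 // 5)               {0,1,2,3,4,5,6,7}
step 5: b <- ((6 + tid) + min(7, c)) {0,1,2,3,4,5,6,7}
step 6: b <- min(tid, (11 * tid))    {0,1,2,3,4,5,6,7}
step 7: c <- (min(b, tid) // 4)      {0,1,2,3,4,5,6,7}
step 8: c <- ((-6 // -2) // 3)       {0,1,2,3,4,5,6,7}
step 9: eval ((b * c) <= 1)          {0,1,2,3,4,5,6,7}
step 10: b <- c                       {0,1}
step 11: c <- b                       {2,3,4,5,6,7}
step 12: c <- (tid - (b - 4))         {2,3,4,5,6,7}
step 13: c <- (c + min(-7, tid))      {2,3,4,5,6,7}

Answer: 14 steps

b: 1,1,2,3,4,5,6,7
c: 1,1,-3,-3,-3,-3,-3,-3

steps = 14; useful = 100; efficiency = 100/112 = 25/28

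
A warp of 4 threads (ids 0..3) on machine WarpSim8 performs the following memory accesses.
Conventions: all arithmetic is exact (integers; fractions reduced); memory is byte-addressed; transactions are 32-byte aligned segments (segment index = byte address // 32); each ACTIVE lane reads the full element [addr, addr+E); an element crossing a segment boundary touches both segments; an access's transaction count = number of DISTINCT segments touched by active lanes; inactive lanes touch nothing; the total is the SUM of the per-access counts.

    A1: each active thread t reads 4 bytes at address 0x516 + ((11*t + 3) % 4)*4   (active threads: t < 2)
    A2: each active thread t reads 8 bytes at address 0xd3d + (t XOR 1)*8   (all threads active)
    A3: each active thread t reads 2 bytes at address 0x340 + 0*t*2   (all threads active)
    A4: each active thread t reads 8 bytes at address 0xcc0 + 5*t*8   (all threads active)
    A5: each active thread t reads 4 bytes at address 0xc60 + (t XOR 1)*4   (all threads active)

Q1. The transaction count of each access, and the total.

A1: 2 transactions
A2: 2 transactions
A3: 1 transaction
A4: 4 transactions
A5: 1 transaction

Answer: 2,2,1,4,1; total 10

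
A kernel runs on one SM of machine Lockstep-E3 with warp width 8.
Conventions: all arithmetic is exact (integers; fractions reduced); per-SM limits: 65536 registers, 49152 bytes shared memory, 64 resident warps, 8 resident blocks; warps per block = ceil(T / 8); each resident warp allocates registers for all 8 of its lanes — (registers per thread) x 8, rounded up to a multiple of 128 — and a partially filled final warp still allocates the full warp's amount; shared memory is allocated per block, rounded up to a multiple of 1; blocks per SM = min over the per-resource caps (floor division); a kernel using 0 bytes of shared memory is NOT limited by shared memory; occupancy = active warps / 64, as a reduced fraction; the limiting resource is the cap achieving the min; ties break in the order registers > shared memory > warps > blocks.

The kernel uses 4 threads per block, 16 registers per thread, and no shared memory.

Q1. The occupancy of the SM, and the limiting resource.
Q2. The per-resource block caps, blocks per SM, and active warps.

Answer: occupancy 1/8, limited by blocks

registers: 512 blocks
shared memory: no limit (kernel uses none)
warps: 64 blocks
blocks: 8 blocks

Answer: 8 blocks, 8 active warps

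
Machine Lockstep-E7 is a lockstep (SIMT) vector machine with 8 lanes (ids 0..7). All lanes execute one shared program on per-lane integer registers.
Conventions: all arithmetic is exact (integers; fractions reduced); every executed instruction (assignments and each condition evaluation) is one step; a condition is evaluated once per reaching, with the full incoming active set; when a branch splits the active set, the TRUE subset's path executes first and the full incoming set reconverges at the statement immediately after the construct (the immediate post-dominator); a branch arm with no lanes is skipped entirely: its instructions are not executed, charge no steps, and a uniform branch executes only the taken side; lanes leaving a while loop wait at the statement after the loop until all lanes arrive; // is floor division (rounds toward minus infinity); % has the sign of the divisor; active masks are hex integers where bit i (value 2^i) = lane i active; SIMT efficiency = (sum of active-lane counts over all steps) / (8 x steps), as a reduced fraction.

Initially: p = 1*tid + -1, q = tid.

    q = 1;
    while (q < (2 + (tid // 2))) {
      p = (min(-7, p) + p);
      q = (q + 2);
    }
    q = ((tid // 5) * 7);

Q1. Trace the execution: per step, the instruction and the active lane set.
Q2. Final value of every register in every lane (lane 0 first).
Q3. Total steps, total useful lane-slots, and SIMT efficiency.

step 0: q <- 1                       0xff
step 1: eval (q < (2 + (tid // 2)))  0xff
step 2: p <- (min(-7, p) + p)        0xff
step 3: q <- (q + 2)                 0xff
step 4: eval (q < (2 + (tid // 2)))  0xff
step 5: p <- (min(-7, p) + p)        0xf0
step 6: q <- (q + 2)                 0xf0
step 7: eval (q < (2 + (tid // 2)))  0xf0
step 8: q <- ((tid // 5) * 7)        0xff

Answer: 9 steps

p: -8,-7,-6,-5,-11,-10,-9,-8
q: 0,0,0,0,0,7,7,7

steps = 9; useful = 60; efficiency = 60/72 = 5/6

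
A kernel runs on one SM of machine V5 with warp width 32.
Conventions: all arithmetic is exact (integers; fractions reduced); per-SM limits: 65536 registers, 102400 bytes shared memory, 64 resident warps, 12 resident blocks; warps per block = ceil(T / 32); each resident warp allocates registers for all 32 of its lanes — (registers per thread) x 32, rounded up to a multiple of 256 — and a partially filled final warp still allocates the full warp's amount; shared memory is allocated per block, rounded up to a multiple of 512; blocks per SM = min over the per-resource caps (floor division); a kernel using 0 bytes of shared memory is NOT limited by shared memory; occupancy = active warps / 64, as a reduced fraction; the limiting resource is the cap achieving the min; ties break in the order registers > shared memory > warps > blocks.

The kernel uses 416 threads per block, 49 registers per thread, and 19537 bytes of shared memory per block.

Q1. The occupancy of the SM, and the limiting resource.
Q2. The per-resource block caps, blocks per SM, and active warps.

Answer: occupancy 13/32, limited by registers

registers: 2 blocks
shared memory: 5 blocks
warps: 4 blocks
blocks: 12 blocks

Answer: 2 blocks, 26 active warps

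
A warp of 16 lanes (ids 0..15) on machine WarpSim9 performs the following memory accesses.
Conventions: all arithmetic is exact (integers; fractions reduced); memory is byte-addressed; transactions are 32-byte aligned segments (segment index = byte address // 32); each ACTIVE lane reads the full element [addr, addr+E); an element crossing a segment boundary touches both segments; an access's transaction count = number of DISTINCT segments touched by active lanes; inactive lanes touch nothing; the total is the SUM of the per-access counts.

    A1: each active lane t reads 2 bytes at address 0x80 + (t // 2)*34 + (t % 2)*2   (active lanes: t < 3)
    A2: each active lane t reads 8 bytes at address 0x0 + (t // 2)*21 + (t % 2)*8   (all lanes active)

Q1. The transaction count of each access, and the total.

A1: 2 transactions
A2: 6 transactions

Answer: 2,6; total 8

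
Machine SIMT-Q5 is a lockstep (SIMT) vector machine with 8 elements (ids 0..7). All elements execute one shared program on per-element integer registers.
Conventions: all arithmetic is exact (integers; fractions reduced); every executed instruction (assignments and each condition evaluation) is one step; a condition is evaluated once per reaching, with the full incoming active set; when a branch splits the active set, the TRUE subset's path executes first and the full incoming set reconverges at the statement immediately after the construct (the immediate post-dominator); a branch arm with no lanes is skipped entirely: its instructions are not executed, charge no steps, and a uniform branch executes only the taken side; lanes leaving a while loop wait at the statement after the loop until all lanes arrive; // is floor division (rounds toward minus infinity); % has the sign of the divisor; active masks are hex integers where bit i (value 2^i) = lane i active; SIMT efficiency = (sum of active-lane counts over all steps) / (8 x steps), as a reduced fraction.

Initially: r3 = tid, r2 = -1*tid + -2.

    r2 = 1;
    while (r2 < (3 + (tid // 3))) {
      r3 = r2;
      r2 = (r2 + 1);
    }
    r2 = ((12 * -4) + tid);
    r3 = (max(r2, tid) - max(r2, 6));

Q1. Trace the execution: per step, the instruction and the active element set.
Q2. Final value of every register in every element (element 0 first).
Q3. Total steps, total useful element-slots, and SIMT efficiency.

step 0: r2 <- 1                      0xff
step 1: eval (r2 < (3 + (tid // 3))) 0xff
step 2: r3 <- r2                     0xff
step 3: r2 <- (r2 + 1)               0xff
step 4: eval (r2 < (3 + (tid // 3))) 0xff
step 5: r3 <- r2                     0xff
step 6: r2 <- (r2 + 1)               0xff
step 7: eval (r2 < (3 + (tid // 3))) 0xff
step 8: r3 <- r2                     0xf8
step 9: r2 <- (r2 + 1)               0xf8
step 10: eval (r2 < (3 + (tid // 3))) 0xf8
step 11: r3 <- r2                     0xc0
step 12: r2 <- (r2 + 1)               0xc0
step 13: eval (r2 < (3 + (tid // 3))) 0xc0
step 14: r2 <- ((12 * -4) + tid)      0xff
step 15: r3 <- (max(r2, tid) - max(r2, 6)) 0xff

Answer: 16 steps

r3: -6,-5,-4,-3,-2,-1,0,1
r2: -48,-47,-46,-45,-44,-43,-42,-41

steps = 16; useful = 101; efficiency = 101/128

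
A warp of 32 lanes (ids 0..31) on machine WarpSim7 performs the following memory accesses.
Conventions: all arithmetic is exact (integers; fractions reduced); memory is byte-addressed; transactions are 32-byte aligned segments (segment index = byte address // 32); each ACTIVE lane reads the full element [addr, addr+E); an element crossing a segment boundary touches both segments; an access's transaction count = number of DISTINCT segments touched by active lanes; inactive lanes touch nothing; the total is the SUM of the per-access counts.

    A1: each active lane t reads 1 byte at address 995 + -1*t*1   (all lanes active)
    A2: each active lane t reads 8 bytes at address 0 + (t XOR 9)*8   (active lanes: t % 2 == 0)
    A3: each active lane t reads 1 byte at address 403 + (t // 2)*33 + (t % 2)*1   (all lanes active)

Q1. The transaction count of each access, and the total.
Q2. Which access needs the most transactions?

A1: 2 transactions
A2: 8 transactions
A3: 17 transactions

Answer: 2,8,17; total 27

Answer: A3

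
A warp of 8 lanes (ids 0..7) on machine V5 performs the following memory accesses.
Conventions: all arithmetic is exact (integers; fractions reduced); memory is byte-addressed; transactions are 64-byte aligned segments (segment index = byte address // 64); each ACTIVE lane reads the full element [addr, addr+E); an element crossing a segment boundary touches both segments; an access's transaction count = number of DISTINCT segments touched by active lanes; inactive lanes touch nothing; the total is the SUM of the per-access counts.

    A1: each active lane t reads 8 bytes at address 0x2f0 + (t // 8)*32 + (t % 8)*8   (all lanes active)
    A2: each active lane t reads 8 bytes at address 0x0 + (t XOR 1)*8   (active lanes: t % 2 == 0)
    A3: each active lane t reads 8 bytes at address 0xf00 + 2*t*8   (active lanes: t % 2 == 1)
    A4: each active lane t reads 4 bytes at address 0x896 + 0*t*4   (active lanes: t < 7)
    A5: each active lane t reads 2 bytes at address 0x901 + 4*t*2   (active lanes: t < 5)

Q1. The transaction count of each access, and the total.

A1: 2 transactions
A2: 1 transaction
A3: 2 transactions
A4: 1 transaction
A5: 1 transaction

Answer: 2,1,2,1,1; total 7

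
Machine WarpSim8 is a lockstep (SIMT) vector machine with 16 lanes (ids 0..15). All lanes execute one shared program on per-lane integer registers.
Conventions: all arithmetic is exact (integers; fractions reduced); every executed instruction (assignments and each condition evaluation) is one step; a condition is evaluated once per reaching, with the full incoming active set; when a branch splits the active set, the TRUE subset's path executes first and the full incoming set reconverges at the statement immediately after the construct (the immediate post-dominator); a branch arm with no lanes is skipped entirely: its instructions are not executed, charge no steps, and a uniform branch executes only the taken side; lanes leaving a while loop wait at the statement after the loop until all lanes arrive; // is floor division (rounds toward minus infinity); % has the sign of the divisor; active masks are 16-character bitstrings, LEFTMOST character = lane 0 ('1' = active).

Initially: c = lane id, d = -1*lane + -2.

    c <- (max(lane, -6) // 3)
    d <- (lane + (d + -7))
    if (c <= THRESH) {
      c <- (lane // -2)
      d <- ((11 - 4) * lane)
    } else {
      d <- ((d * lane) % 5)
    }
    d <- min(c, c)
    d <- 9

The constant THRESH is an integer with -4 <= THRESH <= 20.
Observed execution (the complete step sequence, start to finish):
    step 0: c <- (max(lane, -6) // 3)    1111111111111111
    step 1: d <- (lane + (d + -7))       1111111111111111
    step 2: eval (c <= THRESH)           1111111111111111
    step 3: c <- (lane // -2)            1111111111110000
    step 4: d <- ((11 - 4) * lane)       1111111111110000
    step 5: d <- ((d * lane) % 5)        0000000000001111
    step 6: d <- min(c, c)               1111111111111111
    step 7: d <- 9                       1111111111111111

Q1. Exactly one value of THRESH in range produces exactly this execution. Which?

Answer: THRESH = 3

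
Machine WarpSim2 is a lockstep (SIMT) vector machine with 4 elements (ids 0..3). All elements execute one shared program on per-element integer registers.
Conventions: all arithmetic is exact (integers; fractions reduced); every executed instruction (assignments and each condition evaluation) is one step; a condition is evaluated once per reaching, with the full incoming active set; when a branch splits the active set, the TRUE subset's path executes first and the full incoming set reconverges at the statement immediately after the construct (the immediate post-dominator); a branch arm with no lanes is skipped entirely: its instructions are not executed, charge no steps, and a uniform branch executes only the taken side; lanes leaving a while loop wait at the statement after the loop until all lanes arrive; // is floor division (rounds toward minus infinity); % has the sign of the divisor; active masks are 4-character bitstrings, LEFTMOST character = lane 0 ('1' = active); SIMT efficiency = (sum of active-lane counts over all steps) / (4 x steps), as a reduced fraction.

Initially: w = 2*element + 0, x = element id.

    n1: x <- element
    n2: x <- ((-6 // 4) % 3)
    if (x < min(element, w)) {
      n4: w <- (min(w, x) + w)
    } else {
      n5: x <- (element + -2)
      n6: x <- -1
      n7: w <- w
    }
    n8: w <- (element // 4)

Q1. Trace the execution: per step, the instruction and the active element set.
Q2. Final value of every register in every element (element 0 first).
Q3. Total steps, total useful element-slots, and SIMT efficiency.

step 0: x <- element                 1111
step 1: x <- ((-6 // 4) % 3)         1111
step 2: eval (x < min(element, w))   1111
step 3: w <- (min(w, x) + w)         0011
step 4: x <- (element + -2)          1100
step 5: x <- -1                      1100
step 6: w <- w                       1100
step 7: w <- (element // 4)          1111

Answer: 8 steps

w: 0,0,0,0
x: -1,-1,1,1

steps = 8; useful = 24; efficiency = 24/32 = 3/4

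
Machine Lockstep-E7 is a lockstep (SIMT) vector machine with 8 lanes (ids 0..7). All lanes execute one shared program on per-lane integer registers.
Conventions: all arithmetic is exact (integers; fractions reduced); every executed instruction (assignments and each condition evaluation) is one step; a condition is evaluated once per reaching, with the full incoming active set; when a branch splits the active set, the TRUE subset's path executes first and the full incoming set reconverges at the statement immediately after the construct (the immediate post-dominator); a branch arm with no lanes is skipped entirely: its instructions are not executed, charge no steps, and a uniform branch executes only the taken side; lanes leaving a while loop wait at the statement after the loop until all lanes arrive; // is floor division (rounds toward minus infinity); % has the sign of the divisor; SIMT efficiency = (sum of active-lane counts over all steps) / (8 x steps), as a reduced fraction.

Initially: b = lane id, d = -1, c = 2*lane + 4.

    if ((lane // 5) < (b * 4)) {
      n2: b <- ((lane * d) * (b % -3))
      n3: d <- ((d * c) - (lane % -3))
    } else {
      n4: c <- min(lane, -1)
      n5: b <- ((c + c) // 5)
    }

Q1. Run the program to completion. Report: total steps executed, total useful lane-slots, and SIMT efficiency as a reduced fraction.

Answer: 5 steps, 24 useful, 3/5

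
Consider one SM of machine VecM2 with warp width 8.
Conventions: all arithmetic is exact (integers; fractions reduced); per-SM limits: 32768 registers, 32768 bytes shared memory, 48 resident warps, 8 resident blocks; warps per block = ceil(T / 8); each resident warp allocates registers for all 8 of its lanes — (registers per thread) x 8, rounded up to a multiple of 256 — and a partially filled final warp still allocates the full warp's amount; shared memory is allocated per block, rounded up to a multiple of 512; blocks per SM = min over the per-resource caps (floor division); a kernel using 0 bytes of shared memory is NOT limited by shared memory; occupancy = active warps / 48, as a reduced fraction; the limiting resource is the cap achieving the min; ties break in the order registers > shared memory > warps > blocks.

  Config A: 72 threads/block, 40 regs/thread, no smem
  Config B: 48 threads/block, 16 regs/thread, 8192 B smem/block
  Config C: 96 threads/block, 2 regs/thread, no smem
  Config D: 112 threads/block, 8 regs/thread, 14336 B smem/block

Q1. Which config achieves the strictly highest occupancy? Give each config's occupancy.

occupancies: A 15/16, B 1/2, C 1, D 7/12

Answer: C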